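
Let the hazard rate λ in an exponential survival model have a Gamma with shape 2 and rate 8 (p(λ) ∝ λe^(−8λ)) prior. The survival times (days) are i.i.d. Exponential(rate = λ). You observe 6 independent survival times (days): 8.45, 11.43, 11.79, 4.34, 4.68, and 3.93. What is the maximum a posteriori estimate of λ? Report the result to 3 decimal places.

The Exponential(rate=λ) likelihood is ∝ λ^n e^(−λΣtᵢ). Here n = 6 and Σtᵢ = 8.45 + 11.43 + 11.79 + 4.34 + 4.68 + 3.93 = 44.62.
Posterior ∝ λe^(−8λ) · λ^6e^(−44.62λ) = λ^7e^(−52.62λ), i.e. Gamma(8, 52.62).
Mode = (a−1)/b = 7/52.62 ≈ 0.133.

λ̂_MAP = 0.133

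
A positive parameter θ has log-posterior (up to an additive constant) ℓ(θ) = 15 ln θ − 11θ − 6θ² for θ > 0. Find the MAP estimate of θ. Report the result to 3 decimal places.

ℓ'(θ) = 15/θ − 11 − 12θ. Setting this to zero and multiplying by θ: 12θ² + 11θ − 15 = 0.
θ = (−11 + √(11² + 4·12·15)) / (2·12) = (−11 + √841) / 24 = (−11 + 29)/24 = 3/4.
ℓ''(θ) = −15/θ² − 12 < 0, confirming a maximum.

θ̂_MAP = 0.750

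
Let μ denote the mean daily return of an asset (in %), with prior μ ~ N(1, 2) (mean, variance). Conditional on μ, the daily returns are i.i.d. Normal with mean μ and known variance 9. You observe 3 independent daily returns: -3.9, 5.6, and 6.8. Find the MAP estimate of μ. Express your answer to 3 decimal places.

μ̂_MAP = 1.733

n = 3; x̄ = ((-3.9) + 5.6 + 6.8)/3 = 8.5/3 = 17/6 ≈ 2.8333.
For a Normal prior and Normal likelihood with known variance, the posterior is Normal; its mode equals its mean, the precision-weighted average.
Prior precision 1/σ₀² = 1/2 = 0.5; data precision n/σ² = 3/9 = 1/3.
μ̂ = (0.5·1 + (1/3)·(17/6)) / (0.5 + 1/3) = (13/9)/(5/6) = 26/15 ≈ 1.733.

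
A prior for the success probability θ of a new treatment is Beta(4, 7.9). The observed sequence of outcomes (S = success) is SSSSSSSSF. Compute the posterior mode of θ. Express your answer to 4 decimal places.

θ̂_MAP = 0.5820

Prior: Beta(4, 7.9).
Data: 8 successes in 9 trials (from the sequence). The binomial likelihood contributes θ^8(1−θ)^1, so the posterior is Beta(4+8, 7.9+1) = Beta(12, 8.9).
For Beta(a, b) with a, b > 1 the mode is (a−1)/(a+b−2) = 11/18.9 ≈ 0.5820.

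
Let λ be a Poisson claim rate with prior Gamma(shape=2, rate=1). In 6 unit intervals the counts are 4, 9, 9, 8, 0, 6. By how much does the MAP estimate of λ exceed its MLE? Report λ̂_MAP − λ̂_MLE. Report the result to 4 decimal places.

Σxᵢ = 36. Posterior is Gamma(38, 7); MAP = (38−1)/7 = 37/7 ≈ 5.28571.
MLE = x̄ = 36/6 ≈ 6.00000.
Difference = 37/7 − 36/6 = -5/7 ≈ -0.7143.

MAP − MLE = -0.7143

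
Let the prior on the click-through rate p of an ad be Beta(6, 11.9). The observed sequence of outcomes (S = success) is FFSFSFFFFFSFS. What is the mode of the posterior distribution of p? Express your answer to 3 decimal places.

Prior: Beta(6, 11.9).
Data: 4 successes in 13 trials (from the sequence). The binomial likelihood contributes p^4(1−p)^9, so the posterior is Beta(6+4, 11.9+9) = Beta(10, 20.9).
For Beta(a, b) with a, b > 1 the mode is (a−1)/(a+b−2) = 9/28.9 ≈ 0.311.

p̂_MAP = 0.311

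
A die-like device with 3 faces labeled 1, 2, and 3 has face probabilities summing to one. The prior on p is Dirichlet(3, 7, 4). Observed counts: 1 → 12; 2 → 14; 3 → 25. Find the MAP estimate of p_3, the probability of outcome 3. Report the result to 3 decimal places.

The posterior is Dirichlet(αᵢ + nᵢ) = Dirichlet(15, 21, 29).
For a Dirichlet(a₁,…,a_K) with all aᵢ > 1, the mode has j-th component (aⱼ − 1)/(Σaᵢ − K).
Here Σaᵢ = 65 and K = 3, so p_3 = (29 − 1)/(65 − 3) = 28/62 ≈ 0.452.

MAP estimate: 0.452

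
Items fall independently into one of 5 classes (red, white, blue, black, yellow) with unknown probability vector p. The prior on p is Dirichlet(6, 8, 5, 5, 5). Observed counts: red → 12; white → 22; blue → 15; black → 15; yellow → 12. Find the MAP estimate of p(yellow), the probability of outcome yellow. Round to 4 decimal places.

MAP estimate of p(yellow) = 0.1600

The posterior is Dirichlet(αᵢ + nᵢ) = Dirichlet(18, 30, 20, 20, 17).
For a Dirichlet(a₁,…,a_K) with all aᵢ > 1, the mode has j-th component (aⱼ − 1)/(Σaᵢ − K).
Here Σaᵢ = 105 and K = 5, so p(yellow) = (17 − 1)/(105 − 5) = 16/100 ≈ 0.1600.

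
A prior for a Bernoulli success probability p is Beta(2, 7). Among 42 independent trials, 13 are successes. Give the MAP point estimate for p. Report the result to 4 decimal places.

Prior: Beta(2, 7).
Data: 13 successes in 42 trials. The binomial likelihood contributes p^13(1−p)^29, so the posterior is Beta(2+13, 7+29) = Beta(15, 36).
For Beta(a, b) with a, b > 1 the mode is (a−1)/(a+b−2) = 14/49 ≈ 0.2857.

p̂_MAP = 0.2857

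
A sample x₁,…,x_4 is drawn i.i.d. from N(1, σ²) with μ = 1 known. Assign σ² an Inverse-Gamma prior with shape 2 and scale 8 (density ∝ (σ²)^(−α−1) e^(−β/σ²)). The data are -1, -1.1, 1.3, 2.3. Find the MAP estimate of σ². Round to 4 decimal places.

Sum of squared deviations about the known mean: SS = (-1−1)² + (-1.1−1)² + (1.3−1)² + (2.3−1)² = 10.19.
The Normal likelihood contributes (σ²)^(−n/2) exp(−SS/(2σ²)), so the posterior is Inverse-Gamma(α + n/2, β + SS/2) = Inverse-Gamma(4, 13.095).
The mode of Inverse-Gamma(a, b) is b/(a+1) = 13.095/5 ≈ 2.6190.

σ̂²_MAP = 2.6190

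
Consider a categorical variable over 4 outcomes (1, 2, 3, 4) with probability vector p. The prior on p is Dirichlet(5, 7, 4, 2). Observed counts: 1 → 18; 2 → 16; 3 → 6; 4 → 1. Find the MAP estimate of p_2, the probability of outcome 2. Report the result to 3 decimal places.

MAP estimate: 0.400

The posterior is Dirichlet(αᵢ + nᵢ) = Dirichlet(23, 23, 10, 3).
For a Dirichlet(a₁,…,a_K) with all aᵢ > 1, the mode has j-th component (aⱼ − 1)/(Σaᵢ − K).
Here Σaᵢ = 59 and K = 4, so p_2 = (23 − 1)/(59 − 4) = 22/55 ≈ 0.400.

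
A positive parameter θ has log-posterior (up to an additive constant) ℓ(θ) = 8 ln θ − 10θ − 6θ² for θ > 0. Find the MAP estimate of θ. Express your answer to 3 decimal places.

ℓ'(θ) = 8/θ − 10 − 12θ. Setting this to zero and multiplying by θ: 12θ² + 10θ − 8 = 0.
θ = (−10 + √(10² + 4·12·8)) / (2·12) = (−10 + √484) / 24 = (−10 + 22)/24 = 1/2.
ℓ''(θ) = −8/θ² − 12 < 0, confirming a maximum.

θ̂_MAP = 0.500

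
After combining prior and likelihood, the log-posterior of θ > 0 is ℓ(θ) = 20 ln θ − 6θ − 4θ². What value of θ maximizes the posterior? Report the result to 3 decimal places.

ℓ'(θ) = 20/θ − 6 − 8θ. Setting this to zero and multiplying by θ: 8θ² + 6θ − 20 = 0.
θ = (−6 + √(6² + 4·8·20)) / (2·8) = (−6 + √676) / 16 = (−6 + 26)/16 = 5/4.
ℓ''(θ) = −20/θ² − 8 < 0, confirming a maximum.

θ̂_MAP = 1.250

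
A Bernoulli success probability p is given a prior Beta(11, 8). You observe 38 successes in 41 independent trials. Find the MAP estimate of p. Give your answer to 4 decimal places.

Prior: Beta(11, 8).
Data: 38 successes in 41 trials. The binomial likelihood contributes p^38(1−p)^3, so the posterior is Beta(11+38, 8+3) = Beta(49, 11).
For Beta(a, b) with a, b > 1 the mode is (a−1)/(a+b−2) = 48/58 ≈ 0.8276.

p̂_MAP = 0.8276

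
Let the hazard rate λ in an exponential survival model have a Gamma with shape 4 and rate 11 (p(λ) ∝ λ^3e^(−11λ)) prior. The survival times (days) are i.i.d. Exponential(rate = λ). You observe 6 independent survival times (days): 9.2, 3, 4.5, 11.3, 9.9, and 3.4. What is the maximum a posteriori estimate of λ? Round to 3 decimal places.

The Exponential(rate=λ) likelihood is ∝ λ^n e^(−λΣtᵢ). Here n = 6 and Σtᵢ = 9.2 + 3 + 4.5 + 11.3 + 9.9 + 3.4 = 41.3.
Posterior ∝ λ^3e^(−11λ) · λ^6e^(−41.3λ) = λ^9e^(−52.3λ), i.e. Gamma(10, 52.3).
Mode = (a−1)/b = 9/52.3 ≈ 0.172.

λ̂_MAP = 0.172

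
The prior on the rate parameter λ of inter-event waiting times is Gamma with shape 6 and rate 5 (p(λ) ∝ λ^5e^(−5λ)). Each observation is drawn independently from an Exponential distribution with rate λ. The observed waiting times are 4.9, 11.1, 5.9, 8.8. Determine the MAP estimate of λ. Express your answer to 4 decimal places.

λ̂_MAP = 0.2521

The Exponential(rate=λ) likelihood is ∝ λ^n e^(−λΣtᵢ). Here n = 4 and Σtᵢ = 4.9 + 11.1 + 5.9 + 8.8 = 30.7.
Posterior ∝ λ^5e^(−5λ) · λ^4e^(−30.7λ) = λ^9e^(−35.7λ), i.e. Gamma(10, 35.7).
Mode = (a−1)/b = 9/35.7 ≈ 0.2521.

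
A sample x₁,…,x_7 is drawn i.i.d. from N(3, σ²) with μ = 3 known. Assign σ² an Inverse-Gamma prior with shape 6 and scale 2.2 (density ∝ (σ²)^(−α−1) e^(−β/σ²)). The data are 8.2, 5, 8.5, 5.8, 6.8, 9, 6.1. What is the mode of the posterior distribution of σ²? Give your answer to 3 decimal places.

σ̂²_MAP = 6.361

Sum of squared deviations about the known mean: SS = (8.2−3)² + (5−3)² + (8.5−3)² + (5.8−3)² + (6.8−3)² + (9−3)² + (6.1−3)² = 129.18.
The Normal likelihood contributes (σ²)^(−n/2) exp(−SS/(2σ²)), so the posterior is Inverse-Gamma(α + n/2, β + SS/2) = Inverse-Gamma(9.5, 66.79).
The mode of Inverse-Gamma(a, b) is b/(a+1) = 66.79/10.5 ≈ 6.361.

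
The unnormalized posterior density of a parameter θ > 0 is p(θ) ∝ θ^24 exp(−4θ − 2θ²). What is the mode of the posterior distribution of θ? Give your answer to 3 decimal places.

θ̂_MAP = 2.000

ℓ'(θ) = 24/θ − 4 − 4θ. Setting this to zero and multiplying by θ: 4θ² + 4θ − 24 = 0.
θ = (−4 + √(4² + 4·4·24)) / (2·4) = (−4 + √400) / 8 = (−4 + 20)/8 = 2.
ℓ''(θ) = −24/θ² − 4 < 0, confirming a maximum.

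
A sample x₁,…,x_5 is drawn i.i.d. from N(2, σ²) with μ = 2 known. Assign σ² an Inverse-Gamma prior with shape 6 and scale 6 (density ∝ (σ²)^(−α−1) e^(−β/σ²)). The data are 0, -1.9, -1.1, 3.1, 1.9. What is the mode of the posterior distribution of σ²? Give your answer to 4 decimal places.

Sum of squared deviations about the known mean: SS = (0−2)² + (-1.9−2)² + (-1.1−2)² + (3.1−2)² + (1.9−2)² = 30.04.
The Normal likelihood contributes (σ²)^(−n/2) exp(−SS/(2σ²)), so the posterior is Inverse-Gamma(α + n/2, β + SS/2) = Inverse-Gamma(8.5, 21.02).
The mode of Inverse-Gamma(a, b) is b/(a+1) = 21.02/9.5 ≈ 2.2126.

σ̂²_MAP = 2.2126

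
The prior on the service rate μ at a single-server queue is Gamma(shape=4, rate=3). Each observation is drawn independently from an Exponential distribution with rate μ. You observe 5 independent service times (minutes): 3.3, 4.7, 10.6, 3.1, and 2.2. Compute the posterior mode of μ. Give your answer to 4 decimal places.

The Exponential(rate=μ) likelihood is ∝ μ^n e^(−μΣtᵢ). Here n = 5 and Σtᵢ = 3.3 + 4.7 + 10.6 + 3.1 + 2.2 = 23.9.
Posterior ∝ μ^3e^(−3μ) · μ^5e^(−23.9μ) = μ^8e^(−26.9μ), i.e. Gamma(9, 26.9).
Mode = (a−1)/b = 8/26.9 ≈ 0.2974.

μ̂_MAP = 0.2974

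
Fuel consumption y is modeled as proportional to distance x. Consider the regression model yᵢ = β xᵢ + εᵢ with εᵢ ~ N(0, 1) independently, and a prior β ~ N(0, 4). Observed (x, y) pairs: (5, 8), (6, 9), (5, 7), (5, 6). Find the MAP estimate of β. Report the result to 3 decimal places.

β̂_MAP = 1.429

log p(β | y) = −Σ(yᵢ − βxᵢ)²/(2·1) − β²/(2·4) + const.
Setting the derivative to zero: Σxᵢ(yᵢ − βxᵢ)/1 − β/4 = 0, so β = Σxᵢyᵢ / (Σxᵢ² + σ²/τ²).
Σxᵢyᵢ = 5·8 + 6·9 + 5·7 + 5·6 = 159; Σxᵢ² = 111; σ²/τ² = 0.25.
β̂_MAP = 159 / (111 + 0.25) = 159/111.25 ≈ 1.429.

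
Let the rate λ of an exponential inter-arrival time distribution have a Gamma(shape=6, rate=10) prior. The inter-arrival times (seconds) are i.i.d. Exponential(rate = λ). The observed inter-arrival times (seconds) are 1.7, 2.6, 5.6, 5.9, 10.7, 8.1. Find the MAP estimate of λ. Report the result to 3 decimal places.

The Exponential(rate=λ) likelihood is ∝ λ^n e^(−λΣtᵢ). Here n = 6 and Σtᵢ = 1.7 + 2.6 + 5.6 + 5.9 + 10.7 + 8.1 = 34.6.
Posterior ∝ λ^5e^(−10λ) · λ^6e^(−34.6λ) = λ^11e^(−44.6λ), i.e. Gamma(12, 44.6).
Mode = (a−1)/b = 11/44.6 ≈ 0.247.

λ̂_MAP = 0.247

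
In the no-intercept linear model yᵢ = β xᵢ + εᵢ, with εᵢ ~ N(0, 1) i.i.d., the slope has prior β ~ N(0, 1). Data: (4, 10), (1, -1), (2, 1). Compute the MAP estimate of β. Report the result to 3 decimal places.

log p(β | y) = −Σ(yᵢ − βxᵢ)²/(2·1) − β²/(2·1) + const.
Setting the derivative to zero: Σxᵢ(yᵢ − βxᵢ)/1 − β/1 = 0, so β = Σxᵢyᵢ / (Σxᵢ² + σ²/τ²).
Σxᵢyᵢ = 4·10 + 1·(-1) + 2·1 = 41; Σxᵢ² = 21; σ²/τ² = 1.
β̂_MAP = 41 / (21 + 1) = 41/22 ≈ 1.864.

β̂_MAP = 1.864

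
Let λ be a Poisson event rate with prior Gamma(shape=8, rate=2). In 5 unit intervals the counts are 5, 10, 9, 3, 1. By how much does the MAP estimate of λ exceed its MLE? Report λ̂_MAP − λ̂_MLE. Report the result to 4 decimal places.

MAP − MLE = -0.6000

Σxᵢ = 28. Posterior is Gamma(36, 7); MAP = (36−1)/7 = 35/7 ≈ 5.00000.
MLE = x̄ = 28/5 ≈ 5.60000.
Difference = 35/7 − 28/5 = -3/5 ≈ -0.6000.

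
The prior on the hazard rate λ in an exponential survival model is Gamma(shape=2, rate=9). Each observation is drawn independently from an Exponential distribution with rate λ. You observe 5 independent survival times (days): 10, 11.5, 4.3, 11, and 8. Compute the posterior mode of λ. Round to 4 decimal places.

The Exponential(rate=λ) likelihood is ∝ λ^n e^(−λΣtᵢ). Here n = 5 and Σtᵢ = 10 + 11.5 + 4.3 + 11 + 8 = 44.8.
Posterior ∝ λe^(−9λ) · λ^5e^(−44.8λ) = λ^6e^(−53.8λ), i.e. Gamma(7, 53.8).
Mode = (a−1)/b = 6/53.8 ≈ 0.1115.

λ̂_MAP = 0.1115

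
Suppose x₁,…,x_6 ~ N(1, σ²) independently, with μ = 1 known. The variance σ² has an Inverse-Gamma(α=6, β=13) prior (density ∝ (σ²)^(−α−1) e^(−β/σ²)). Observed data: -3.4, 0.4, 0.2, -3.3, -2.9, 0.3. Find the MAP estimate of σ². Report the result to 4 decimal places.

σ̂²_MAP = 4.0275

Sum of squared deviations about the known mean: SS = (-3.4−1)² + (0.4−1)² + (0.2−1)² + (-3.3−1)² + (-2.9−1)² + (0.3−1)² = 54.55.
The Normal likelihood contributes (σ²)^(−n/2) exp(−SS/(2σ²)), so the posterior is Inverse-Gamma(α + n/2, β + SS/2) = Inverse-Gamma(9, 40.275).
The mode of Inverse-Gamma(a, b) is b/(a+1) = 40.275/10 ≈ 4.0275.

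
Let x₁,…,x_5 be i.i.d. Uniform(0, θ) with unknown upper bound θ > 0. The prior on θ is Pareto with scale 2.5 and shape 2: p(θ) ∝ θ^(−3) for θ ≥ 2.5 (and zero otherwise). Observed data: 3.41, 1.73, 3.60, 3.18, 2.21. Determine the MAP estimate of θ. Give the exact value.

θ̂_MAP = 3.60

The Uniform(0, θ) likelihood is θ^(−n) for θ ≥ max(xᵢ), zero otherwise. Here max(xᵢ) = 3.60.
Posterior ∝ θ^(−3) · θ^(−5) = θ^(−8) on θ ≥ max(2.5, 3.60) = 3.60.
This density is strictly decreasing in θ, so the posterior mode lies at the lower boundary of the support.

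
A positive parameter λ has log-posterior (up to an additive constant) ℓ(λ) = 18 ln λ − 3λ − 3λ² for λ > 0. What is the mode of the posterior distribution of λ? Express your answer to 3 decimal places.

λ̂_MAP = 1.500

ℓ'(λ) = 18/λ − 3 − 6λ. Setting this to zero and multiplying by λ: 6λ² + 3λ − 18 = 0.
λ = (−3 + √(3² + 4·6·18)) / (2·6) = (−3 + √441) / 12 = (−3 + 21)/12 = 3/2.
ℓ''(λ) = −18/λ² − 6 < 0, confirming a maximum.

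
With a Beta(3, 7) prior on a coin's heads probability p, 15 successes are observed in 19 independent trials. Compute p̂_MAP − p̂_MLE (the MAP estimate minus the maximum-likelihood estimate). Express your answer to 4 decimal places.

Posterior is Beta(18, 11); MAP = (18−1)/(29−2) = 17/27 ≈ 0.62963.
MLE ignores the prior: p̂_MLE = k/n = 15/19 ≈ 0.78947.
Difference = 17/27 − 15/19 = -82/513 ≈ -0.1598.

MAP − MLE = -0.1598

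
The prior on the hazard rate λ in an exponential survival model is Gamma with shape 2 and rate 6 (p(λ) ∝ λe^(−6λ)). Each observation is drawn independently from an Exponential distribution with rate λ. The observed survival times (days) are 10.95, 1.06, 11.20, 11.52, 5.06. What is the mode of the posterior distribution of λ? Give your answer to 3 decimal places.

The Exponential(rate=λ) likelihood is ∝ λ^n e^(−λΣtᵢ). Here n = 5 and Σtᵢ = 10.95 + 1.06 + 11.20 + 11.52 + 5.06 = 39.79.
Posterior ∝ λe^(−6λ) · λ^5e^(−39.79λ) = λ^6e^(−45.79λ), i.e. Gamma(7, 45.79).
Mode = (a−1)/b = 6/45.79 ≈ 0.131.

λ̂_MAP = 0.131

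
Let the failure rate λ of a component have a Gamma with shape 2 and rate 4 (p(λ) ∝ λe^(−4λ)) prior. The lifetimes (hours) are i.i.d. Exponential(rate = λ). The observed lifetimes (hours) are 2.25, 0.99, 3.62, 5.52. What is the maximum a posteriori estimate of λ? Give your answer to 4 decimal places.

λ̂_MAP = 0.3053

The Exponential(rate=λ) likelihood is ∝ λ^n e^(−λΣtᵢ). Here n = 4 and Σtᵢ = 2.25 + 0.99 + 3.62 + 5.52 = 12.38.
Posterior ∝ λe^(−4λ) · λ^4e^(−12.38λ) = λ^5e^(−16.38λ), i.e. Gamma(6, 16.38).
Mode = (a−1)/b = 5/16.38 ≈ 0.3053.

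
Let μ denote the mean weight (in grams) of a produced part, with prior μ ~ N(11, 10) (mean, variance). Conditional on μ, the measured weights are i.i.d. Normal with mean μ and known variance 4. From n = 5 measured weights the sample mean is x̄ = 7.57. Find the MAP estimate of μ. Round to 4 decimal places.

n = 5, x̄ = 7.57.
For a Normal prior and Normal likelihood with known variance, the posterior is Normal; its mode equals its mean, the precision-weighted average.
Prior precision 1/σ₀² = 1/10 = 0.1; data precision n/σ² = 5/4 = 1.25.
μ̂ = (0.1·11 + 1.25·7.57) / (0.1 + 1.25) = 10.5625/1.35 = 845/108 ≈ 7.8241.

μ̂_MAP = 7.8241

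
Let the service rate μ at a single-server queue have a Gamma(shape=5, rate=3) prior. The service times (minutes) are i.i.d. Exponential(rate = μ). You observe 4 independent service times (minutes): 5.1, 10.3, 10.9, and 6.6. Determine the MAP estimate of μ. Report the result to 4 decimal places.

The Exponential(rate=μ) likelihood is ∝ μ^n e^(−μΣtᵢ). Here n = 4 and Σtᵢ = 5.1 + 10.3 + 10.9 + 6.6 = 32.9.
Posterior ∝ μ^4e^(−3μ) · μ^4e^(−32.9μ) = μ^8e^(−35.9μ), i.e. Gamma(9, 35.9).
Mode = (a−1)/b = 8/35.9 ≈ 0.2228.

μ̂_MAP = 0.2228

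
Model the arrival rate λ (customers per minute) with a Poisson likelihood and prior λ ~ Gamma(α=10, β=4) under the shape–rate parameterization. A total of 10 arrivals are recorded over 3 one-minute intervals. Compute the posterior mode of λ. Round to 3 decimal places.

Σxᵢ = 10, n = 3.
Posterior ∝ λ^9e^(−4λ) · λ^10e^(−3λ) = λ^19e^(−7λ), i.e. Gamma(shape=20, rate=7).
The mode of a Gamma(a, b) with a ≥ 1 (shape–rate) is (a−1)/b = 19/7 ≈ 2.714.

λ̂_MAP = 2.714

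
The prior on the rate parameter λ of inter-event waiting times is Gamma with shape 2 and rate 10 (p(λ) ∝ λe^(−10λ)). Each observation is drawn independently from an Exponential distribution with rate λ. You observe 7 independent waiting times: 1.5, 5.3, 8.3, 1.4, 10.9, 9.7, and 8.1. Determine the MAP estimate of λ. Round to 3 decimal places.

The Exponential(rate=λ) likelihood is ∝ λ^n e^(−λΣtᵢ). Here n = 7 and Σtᵢ = 1.5 + 5.3 + 8.3 + 1.4 + 10.9 + 9.7 + 8.1 = 45.2.
Posterior ∝ λe^(−10λ) · λ^7e^(−45.2λ) = λ^8e^(−55.2λ), i.e. Gamma(9, 55.2).
Mode = (a−1)/b = 8/55.2 ≈ 0.145.

λ̂_MAP = 0.145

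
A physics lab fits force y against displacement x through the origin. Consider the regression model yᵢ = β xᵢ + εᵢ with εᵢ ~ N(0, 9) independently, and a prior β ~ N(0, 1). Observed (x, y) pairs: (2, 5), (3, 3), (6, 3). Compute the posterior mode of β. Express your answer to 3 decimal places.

log p(β | y) = −Σ(yᵢ − βxᵢ)²/(2·9) − β²/(2·1) + const.
Setting the derivative to zero: Σxᵢ(yᵢ − βxᵢ)/9 − β/1 = 0, so β = Σxᵢyᵢ / (Σxᵢ² + σ²/τ²).
Σxᵢyᵢ = 2·5 + 3·3 + 6·3 = 37; Σxᵢ² = 49; σ²/τ² = 9.
β̂_MAP = 37 / (49 + 9) = 37/58 ≈ 0.638.

β̂_MAP = 0.638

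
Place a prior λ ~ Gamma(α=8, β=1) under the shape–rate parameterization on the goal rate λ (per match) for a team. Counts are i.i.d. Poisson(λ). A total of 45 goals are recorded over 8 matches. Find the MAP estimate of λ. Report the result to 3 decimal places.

Σxᵢ = 45, n = 8.
Posterior ∝ λ^7e^(−1λ) · λ^45e^(−8λ) = λ^52e^(−9λ), i.e. Gamma(shape=53, rate=9).
The mode of a Gamma(a, b) with a ≥ 1 (shape–rate) is (a−1)/b = 52/9 ≈ 5.778.

λ̂_MAP = 5.778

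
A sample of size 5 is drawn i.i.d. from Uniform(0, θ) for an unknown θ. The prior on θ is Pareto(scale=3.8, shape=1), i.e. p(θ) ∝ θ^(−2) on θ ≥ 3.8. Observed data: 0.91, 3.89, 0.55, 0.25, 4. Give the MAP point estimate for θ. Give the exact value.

θ̂_MAP = 4

The Uniform(0, θ) likelihood is θ^(−n) for θ ≥ max(xᵢ), zero otherwise. Here max(xᵢ) = 4.
Posterior ∝ θ^(−2) · θ^(−5) = θ^(−7) on θ ≥ max(3.8, 4) = 4.
This density is strictly decreasing in θ, so the posterior mode lies at the lower boundary of the support.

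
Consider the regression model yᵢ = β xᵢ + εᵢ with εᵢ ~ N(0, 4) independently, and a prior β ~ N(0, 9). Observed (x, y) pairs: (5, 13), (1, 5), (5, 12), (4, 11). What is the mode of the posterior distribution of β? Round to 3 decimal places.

log p(β | y) = −Σ(yᵢ − βxᵢ)²/(2·4) − β²/(2·9) + const.
Setting the derivative to zero: Σxᵢ(yᵢ − βxᵢ)/4 − β/9 = 0, so β = Σxᵢyᵢ / (Σxᵢ² + σ²/τ²).
Σxᵢyᵢ = 5·13 + 1·5 + 5·12 + 4·11 = 174; Σxᵢ² = 67; σ²/τ² = 4/9.
β̂_MAP = 174 / (67 + 4/9) = 174/(607/9) = 1566/607 ≈ 2.580.

β̂_MAP = 2.580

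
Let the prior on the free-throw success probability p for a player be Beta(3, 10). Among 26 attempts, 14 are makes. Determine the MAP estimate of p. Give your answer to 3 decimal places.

Prior: Beta(3, 10).
Data: 14 successes in 26 trials. The binomial likelihood contributes p^14(1−p)^12, so the posterior is Beta(3+14, 10+12) = Beta(17, 22).
For Beta(a, b) with a, b > 1 the mode is (a−1)/(a+b−2) = 16/37 ≈ 0.432.

p̂_MAP = 0.432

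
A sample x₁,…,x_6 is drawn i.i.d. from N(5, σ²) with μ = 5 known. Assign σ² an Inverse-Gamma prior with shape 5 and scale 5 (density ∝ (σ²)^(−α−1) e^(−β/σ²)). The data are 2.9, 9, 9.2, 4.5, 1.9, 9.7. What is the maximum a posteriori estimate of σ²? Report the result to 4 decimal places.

σ̂²_MAP = 4.4444

Sum of squared deviations about the known mean: SS = (2.9−5)² + (9−5)² + (9.2−5)² + (4.5−5)² + (1.9−5)² + (9.7−5)² = 70.
The Normal likelihood contributes (σ²)^(−n/2) exp(−SS/(2σ²)), so the posterior is Inverse-Gamma(α + n/2, β + SS/2) = Inverse-Gamma(8, 40).
The mode of Inverse-Gamma(a, b) is b/(a+1) = 40/9 ≈ 4.4444.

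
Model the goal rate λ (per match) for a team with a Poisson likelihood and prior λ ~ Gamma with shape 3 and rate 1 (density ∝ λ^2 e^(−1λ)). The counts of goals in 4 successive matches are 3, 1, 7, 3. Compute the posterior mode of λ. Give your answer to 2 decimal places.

λ̂_MAP = 3.20

Σxᵢ = 3+1+7+3 = 14, with n = 4.
Posterior ∝ λ^2e^(−1λ) · λ^14e^(−4λ) = λ^16e^(−5λ), i.e. Gamma(shape=17, rate=5).
The mode of a Gamma(a, b) with a ≥ 1 (shape–rate) is (a−1)/b = 16/5 ≈ 3.20.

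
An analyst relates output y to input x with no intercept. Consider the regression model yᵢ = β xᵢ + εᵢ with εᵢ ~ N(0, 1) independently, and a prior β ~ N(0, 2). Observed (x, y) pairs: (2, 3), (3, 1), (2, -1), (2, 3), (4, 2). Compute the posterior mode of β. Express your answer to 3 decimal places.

β̂_MAP = 0.560

log p(β | y) = −Σ(yᵢ − βxᵢ)²/(2·1) − β²/(2·2) + const.
Setting the derivative to zero: Σxᵢ(yᵢ − βxᵢ)/1 − β/2 = 0, so β = Σxᵢyᵢ / (Σxᵢ² + σ²/τ²).
Σxᵢyᵢ = 2·3 + 3·1 + 2·(-1) + 2·3 + 4·2 = 21; Σxᵢ² = 37; σ²/τ² = 0.5.
β̂_MAP = 21 / (37 + 0.5) = 21/37.5 ≈ 0.560.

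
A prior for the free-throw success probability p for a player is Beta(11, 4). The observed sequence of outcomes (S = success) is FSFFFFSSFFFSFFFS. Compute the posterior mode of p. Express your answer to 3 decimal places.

p̂_MAP = 0.517

Prior: Beta(11, 4).
Data: 5 successes in 16 trials (from the sequence). The binomial likelihood contributes p^5(1−p)^11, so the posterior is Beta(11+5, 4+11) = Beta(16, 15).
For Beta(a, b) with a, b > 1 the mode is (a−1)/(a+b−2) = 15/29 ≈ 0.517.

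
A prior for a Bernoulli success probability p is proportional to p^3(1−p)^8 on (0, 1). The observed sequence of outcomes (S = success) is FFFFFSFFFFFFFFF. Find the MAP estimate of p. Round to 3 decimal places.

The prior density ∝ p^3(1−p)^8 is the kernel of Beta(4, 9).
Data: 1 success in 15 trials (from the sequence). The binomial likelihood contributes p(1−p)^14, so the posterior is Beta(4+1, 9+14) = Beta(5, 23).
For Beta(a, b) with a, b > 1 the mode is (a−1)/(a+b−2) = 4/26 ≈ 0.154.

p̂_MAP = 0.154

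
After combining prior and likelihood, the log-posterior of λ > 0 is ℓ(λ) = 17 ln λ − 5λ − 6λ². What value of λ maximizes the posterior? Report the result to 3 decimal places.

λ̂_MAP = 1.000

ℓ'(λ) = 17/λ − 5 − 12λ. Setting this to zero and multiplying by λ: 12λ² + 5λ − 17 = 0.
λ = (−5 + √(5² + 4·12·17)) / (2·12) = (−5 + √841) / 24 = (−5 + 29)/24 = 1.
ℓ''(λ) = −17/λ² − 12 < 0, confirming a maximum.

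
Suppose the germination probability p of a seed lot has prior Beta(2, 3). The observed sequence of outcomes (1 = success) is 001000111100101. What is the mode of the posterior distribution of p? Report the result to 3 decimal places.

p̂_MAP = 0.444

Prior: Beta(2, 3).
Data: 7 successes in 15 trials (from the sequence). The binomial likelihood contributes p^7(1−p)^8, so the posterior is Beta(2+7, 3+8) = Beta(9, 11).
For Beta(a, b) with a, b > 1 the mode is (a−1)/(a+b−2) = 8/18 ≈ 0.444.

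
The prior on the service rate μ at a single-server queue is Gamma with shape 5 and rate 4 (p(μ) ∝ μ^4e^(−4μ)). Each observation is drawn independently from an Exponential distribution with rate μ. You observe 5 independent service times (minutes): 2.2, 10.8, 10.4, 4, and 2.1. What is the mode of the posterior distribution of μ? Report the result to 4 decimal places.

μ̂_MAP = 0.2687

The Exponential(rate=μ) likelihood is ∝ μ^n e^(−μΣtᵢ). Here n = 5 and Σtᵢ = 2.2 + 10.8 + 10.4 + 4 + 2.1 = 29.5.
Posterior ∝ μ^4e^(−4μ) · μ^5e^(−29.5μ) = μ^9e^(−33.5μ), i.e. Gamma(10, 33.5).
Mode = (a−1)/b = 9/33.5 ≈ 0.2687.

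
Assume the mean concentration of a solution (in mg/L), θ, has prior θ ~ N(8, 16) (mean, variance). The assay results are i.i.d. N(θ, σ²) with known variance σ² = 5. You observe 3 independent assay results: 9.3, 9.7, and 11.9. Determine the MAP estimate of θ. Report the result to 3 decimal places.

θ̂_MAP = 10.083

n = 3; x̄ = (9.3 + 9.7 + 11.9)/3 = 30.9/3 = 10.3.
For a Normal prior and Normal likelihood with known variance, the posterior is Normal; its mode equals its mean, the precision-weighted average.
Prior precision 1/σ₀² = 1/16 = 0.0625; data precision n/σ² = 3/5 = 0.6.
θ̂ = (0.0625·8 + 0.6·10.3) / (0.0625 + 0.6) = 6.68/0.6625 = 2672/265 ≈ 10.083.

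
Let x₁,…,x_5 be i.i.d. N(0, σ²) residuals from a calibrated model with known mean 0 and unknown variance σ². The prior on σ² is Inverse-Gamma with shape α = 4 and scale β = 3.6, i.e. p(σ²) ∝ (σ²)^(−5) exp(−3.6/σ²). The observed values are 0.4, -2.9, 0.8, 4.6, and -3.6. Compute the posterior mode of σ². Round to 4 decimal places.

σ̂²_MAP = 3.3687

Sum of squared deviations about the known mean: SS = (0.4−0)² + (-2.9−0)² + (0.8−0)² + (4.6−0)² + (-3.6−0)² = 43.33.
The Normal likelihood contributes (σ²)^(−n/2) exp(−SS/(2σ²)), so the posterior is Inverse-Gamma(α + n/2, β + SS/2) = Inverse-Gamma(6.5, 25.265).
The mode of Inverse-Gamma(a, b) is b/(a+1) = 25.265/7.5 ≈ 3.3687.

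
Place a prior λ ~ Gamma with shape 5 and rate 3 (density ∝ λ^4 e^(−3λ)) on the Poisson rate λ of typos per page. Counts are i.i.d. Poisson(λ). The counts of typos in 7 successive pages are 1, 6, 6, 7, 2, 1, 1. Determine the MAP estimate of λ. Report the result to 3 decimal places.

λ̂_MAP = 2.800

Σxᵢ = 1+6+6+7+2+1+1 = 24, with n = 7.
Posterior ∝ λ^4e^(−3λ) · λ^24e^(−7λ) = λ^28e^(−10λ), i.e. Gamma(shape=29, rate=10).
The mode of a Gamma(a, b) with a ≥ 1 (shape–rate) is (a−1)/b = 28/10 ≈ 2.800.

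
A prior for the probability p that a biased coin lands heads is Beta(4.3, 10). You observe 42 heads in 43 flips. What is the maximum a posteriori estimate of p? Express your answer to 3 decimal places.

Prior: Beta(4.3, 10).
Data: 42 successes in 43 trials. The binomial likelihood contributes p^42(1−p)^1, so the posterior is Beta(4.3+42, 10+1) = Beta(46.3, 11).
For Beta(a, b) with a, b > 1 the mode is (a−1)/(a+b−2) = 45.3/55.3 ≈ 0.819.

p̂_MAP = 0.819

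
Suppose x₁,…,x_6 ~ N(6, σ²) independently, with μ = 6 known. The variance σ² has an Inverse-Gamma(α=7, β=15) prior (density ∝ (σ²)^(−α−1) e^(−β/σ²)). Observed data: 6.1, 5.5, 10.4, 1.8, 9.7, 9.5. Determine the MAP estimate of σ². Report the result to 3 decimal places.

Sum of squared deviations about the known mean: SS = (6.1−6)² + (5.5−6)² + (10.4−6)² + (1.8−6)² + (9.7−6)² + (9.5−6)² = 63.2.
The Normal likelihood contributes (σ²)^(−n/2) exp(−SS/(2σ²)), so the posterior is Inverse-Gamma(α + n/2, β + SS/2) = Inverse-Gamma(10, 46.6).
The mode of Inverse-Gamma(a, b) is b/(a+1) = 46.6/11 ≈ 4.236.

σ̂²_MAP = 4.236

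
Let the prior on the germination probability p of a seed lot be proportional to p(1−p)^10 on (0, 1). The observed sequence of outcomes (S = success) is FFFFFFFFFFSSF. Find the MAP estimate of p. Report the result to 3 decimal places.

The prior density ∝ p(1−p)^10 is the kernel of Beta(2, 11).
Data: 2 successes in 13 trials (from the sequence). The binomial likelihood contributes p^2(1−p)^11, so the posterior is Beta(2+2, 11+11) = Beta(4, 22).
For Beta(a, b) with a, b > 1 the mode is (a−1)/(a+b−2) = 3/24 ≈ 0.125.

p̂_MAP = 0.125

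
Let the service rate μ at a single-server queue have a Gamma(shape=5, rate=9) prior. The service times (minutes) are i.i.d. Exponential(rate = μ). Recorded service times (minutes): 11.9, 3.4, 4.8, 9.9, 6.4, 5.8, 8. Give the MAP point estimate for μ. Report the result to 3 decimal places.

μ̂_MAP = 0.186

The Exponential(rate=μ) likelihood is ∝ μ^n e^(−μΣtᵢ). Here n = 7 and Σtᵢ = 11.9 + 3.4 + 4.8 + 9.9 + 6.4 + 5.8 + 8 = 50.2.
Posterior ∝ μ^4e^(−9μ) · μ^7e^(−50.2μ) = μ^11e^(−59.2μ), i.e. Gamma(12, 59.2).
Mode = (a−1)/b = 11/59.2 ≈ 0.186.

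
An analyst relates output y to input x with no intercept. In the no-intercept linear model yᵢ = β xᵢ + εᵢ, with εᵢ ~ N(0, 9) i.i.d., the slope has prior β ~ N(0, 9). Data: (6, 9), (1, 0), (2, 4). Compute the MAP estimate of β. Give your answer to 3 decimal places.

β̂_MAP = 1.476

log p(β | y) = −Σ(yᵢ − βxᵢ)²/(2·9) − β²/(2·9) + const.
Setting the derivative to zero: Σxᵢ(yᵢ − βxᵢ)/9 − β/9 = 0, so β = Σxᵢyᵢ / (Σxᵢ² + σ²/τ²).
Σxᵢyᵢ = 6·9 + 1·0 + 2·4 = 62; Σxᵢ² = 41; σ²/τ² = 1.
β̂_MAP = 62 / (41 + 1) = 62/42 ≈ 1.476.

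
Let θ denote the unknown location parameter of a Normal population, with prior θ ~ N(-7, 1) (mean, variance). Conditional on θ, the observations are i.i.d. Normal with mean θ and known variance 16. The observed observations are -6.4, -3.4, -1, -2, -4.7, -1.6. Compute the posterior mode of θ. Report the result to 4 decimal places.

θ̂_MAP = -5.9591

n = 6; x̄ = ((-6.4) + (-3.4) + (-1) + (-2) + (-4.7) + (-1.6))/6 = -19.1/6 = -191/60 ≈ -3.1833.
For a Normal prior and Normal likelihood with known variance, the posterior is Normal; its mode equals its mean, the precision-weighted average.
Prior precision 1/σ₀² = 1/1 = 1; data precision n/σ² = 6/16 = 0.375.
θ̂ = (1·(-7) + 0.375·(-191/60)) / (1 + 0.375) = (-8.19375)/1.375 = -1311/220 ≈ -5.9591.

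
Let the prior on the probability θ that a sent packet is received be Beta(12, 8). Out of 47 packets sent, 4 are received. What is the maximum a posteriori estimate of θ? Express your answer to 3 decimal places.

θ̂_MAP = 0.231

Prior: Beta(12, 8).
Data: 4 successes in 47 trials. The binomial likelihood contributes θ^4(1−θ)^43, so the posterior is Beta(12+4, 8+43) = Beta(16, 51).
For Beta(a, b) with a, b > 1 the mode is (a−1)/(a+b−2) = 15/65 ≈ 0.231.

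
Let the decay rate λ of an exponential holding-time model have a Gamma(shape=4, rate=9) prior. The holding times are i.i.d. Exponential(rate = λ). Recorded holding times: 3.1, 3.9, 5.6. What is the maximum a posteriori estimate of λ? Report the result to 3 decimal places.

λ̂_MAP = 0.278

The Exponential(rate=λ) likelihood is ∝ λ^n e^(−λΣtᵢ). Here n = 3 and Σtᵢ = 3.1 + 3.9 + 5.6 = 12.6.
Posterior ∝ λ^3e^(−9λ) · λ^3e^(−12.6λ) = λ^6e^(−21.6λ), i.e. Gamma(7, 21.6).
Mode = (a−1)/b = 6/21.6 ≈ 0.278.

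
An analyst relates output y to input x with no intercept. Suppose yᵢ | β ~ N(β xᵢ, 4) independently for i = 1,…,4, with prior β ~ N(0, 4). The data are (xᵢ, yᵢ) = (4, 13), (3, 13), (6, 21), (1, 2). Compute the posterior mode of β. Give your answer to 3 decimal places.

log p(β | y) = −Σ(yᵢ − βxᵢ)²/(2·4) − β²/(2·4) + const.
Setting the derivative to zero: Σxᵢ(yᵢ − βxᵢ)/4 − β/4 = 0, so β = Σxᵢyᵢ / (Σxᵢ² + σ²/τ²).
Σxᵢyᵢ = 4·13 + 3·13 + 6·21 + 1·2 = 219; Σxᵢ² = 62; σ²/τ² = 1.
β̂_MAP = 219 / (62 + 1) = 219/63 ≈ 3.476.

β̂_MAP = 3.476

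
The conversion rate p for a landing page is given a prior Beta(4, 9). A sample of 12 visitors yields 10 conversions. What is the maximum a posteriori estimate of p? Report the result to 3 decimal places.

Prior: Beta(4, 9).
Data: 10 successes in 12 trials. The binomial likelihood contributes p^10(1−p)^2, so the posterior is Beta(4+10, 9+2) = Beta(14, 11).
For Beta(a, b) with a, b > 1 the mode is (a−1)/(a+b−2) = 13/23 ≈ 0.565.

p̂_MAP = 0.565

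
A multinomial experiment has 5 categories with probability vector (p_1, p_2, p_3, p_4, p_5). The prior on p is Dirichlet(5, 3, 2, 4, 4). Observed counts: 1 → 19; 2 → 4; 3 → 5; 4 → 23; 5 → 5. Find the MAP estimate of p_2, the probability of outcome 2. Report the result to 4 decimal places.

The posterior is Dirichlet(αᵢ + nᵢ) = Dirichlet(24, 7, 7, 27, 9).
For a Dirichlet(a₁,…,a_K) with all aᵢ > 1, the mode has j-th component (aⱼ − 1)/(Σaᵢ − K).
Here Σaᵢ = 74 and K = 5, so p_2 = (7 − 1)/(74 − 5) = 6/69 ≈ 0.0870.

MAP estimate: 0.0870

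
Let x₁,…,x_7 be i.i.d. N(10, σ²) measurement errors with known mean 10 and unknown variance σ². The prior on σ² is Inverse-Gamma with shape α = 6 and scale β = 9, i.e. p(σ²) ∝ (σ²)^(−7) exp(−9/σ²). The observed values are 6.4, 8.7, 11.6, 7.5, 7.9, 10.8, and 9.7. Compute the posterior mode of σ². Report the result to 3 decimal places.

σ̂²_MAP = 2.219

Sum of squared deviations about the known mean: SS = (6.4−10)² + (8.7−10)² + (11.6−10)² + (7.5−10)² + (7.9−10)² + (10.8−10)² + (9.7−10)² = 28.6.
The Normal likelihood contributes (σ²)^(−n/2) exp(−SS/(2σ²)), so the posterior is Inverse-Gamma(α + n/2, β + SS/2) = Inverse-Gamma(9.5, 23.3).
The mode of Inverse-Gamma(a, b) is b/(a+1) = 23.3/10.5 ≈ 2.219.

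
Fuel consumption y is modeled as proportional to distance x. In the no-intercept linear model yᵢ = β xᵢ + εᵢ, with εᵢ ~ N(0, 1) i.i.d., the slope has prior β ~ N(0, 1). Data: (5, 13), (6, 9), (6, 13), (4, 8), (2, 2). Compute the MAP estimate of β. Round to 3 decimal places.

β̂_MAP = 1.975

log p(β | y) = −Σ(yᵢ − βxᵢ)²/(2·1) − β²/(2·1) + const.
Setting the derivative to zero: Σxᵢ(yᵢ − βxᵢ)/1 − β/1 = 0, so β = Σxᵢyᵢ / (Σxᵢ² + σ²/τ²).
Σxᵢyᵢ = 5·13 + 6·9 + 6·13 + 4·8 + 2·2 = 233; Σxᵢ² = 117; σ²/τ² = 1.
β̂_MAP = 233 / (117 + 1) = 233/118 ≈ 1.975.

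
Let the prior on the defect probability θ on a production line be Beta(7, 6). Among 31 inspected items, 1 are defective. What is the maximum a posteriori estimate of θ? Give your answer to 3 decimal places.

θ̂_MAP = 0.167

Prior: Beta(7, 6).
Data: 1 success in 31 trials. The binomial likelihood contributes θ(1−θ)^30, so the posterior is Beta(7+1, 6+30) = Beta(8, 36).
For Beta(a, b) with a, b > 1 the mode is (a−1)/(a+b−2) = 7/42 ≈ 0.167.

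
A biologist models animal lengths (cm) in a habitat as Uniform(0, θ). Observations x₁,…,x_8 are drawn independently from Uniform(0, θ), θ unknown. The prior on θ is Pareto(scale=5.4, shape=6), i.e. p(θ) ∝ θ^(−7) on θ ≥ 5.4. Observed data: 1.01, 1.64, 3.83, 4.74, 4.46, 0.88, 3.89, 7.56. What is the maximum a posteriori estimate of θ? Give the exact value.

The Uniform(0, θ) likelihood is θ^(−n) for θ ≥ max(xᵢ), zero otherwise. Here max(xᵢ) = 7.56.
Posterior ∝ θ^(−7) · θ^(−8) = θ^(−15) on θ ≥ max(5.4, 7.56) = 7.56.
This density is strictly decreasing in θ, so the posterior mode lies at the lower boundary of the support.

θ̂_MAP = 7.56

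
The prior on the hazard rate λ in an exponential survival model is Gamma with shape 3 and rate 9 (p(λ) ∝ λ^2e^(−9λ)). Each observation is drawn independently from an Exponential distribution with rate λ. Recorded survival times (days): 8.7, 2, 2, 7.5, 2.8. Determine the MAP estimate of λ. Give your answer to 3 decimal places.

λ̂_MAP = 0.219

The Exponential(rate=λ) likelihood is ∝ λ^n e^(−λΣtᵢ). Here n = 5 and Σtᵢ = 8.7 + 2 + 2 + 7.5 + 2.8 = 23.
Posterior ∝ λ^2e^(−9λ) · λ^5e^(−23λ) = λ^7e^(−32λ), i.e. Gamma(8, 32).
Mode = (a−1)/b = 7/32 ≈ 0.219.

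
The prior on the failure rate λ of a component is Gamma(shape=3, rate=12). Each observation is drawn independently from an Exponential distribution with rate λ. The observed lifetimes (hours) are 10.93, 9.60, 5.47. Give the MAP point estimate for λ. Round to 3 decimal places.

The Exponential(rate=λ) likelihood is ∝ λ^n e^(−λΣtᵢ). Here n = 3 and Σtᵢ = 10.93 + 9.60 + 5.47 = 26.
Posterior ∝ λ^2e^(−12λ) · λ^3e^(−26λ) = λ^5e^(−38λ), i.e. Gamma(6, 38).
Mode = (a−1)/b = 5/38 ≈ 0.132.

λ̂_MAP = 0.132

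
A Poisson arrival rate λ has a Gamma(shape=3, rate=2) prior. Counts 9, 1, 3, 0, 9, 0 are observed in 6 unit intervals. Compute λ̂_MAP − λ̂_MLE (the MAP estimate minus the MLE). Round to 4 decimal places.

Σxᵢ = 22. Posterior is Gamma(25, 8); MAP = (25−1)/8 = 24/8 ≈ 3.00000.
MLE = x̄ = 22/6 ≈ 3.66667.
Difference = 24/8 − 22/6 = -2/3 ≈ -0.6667.

MAP − MLE = -0.6667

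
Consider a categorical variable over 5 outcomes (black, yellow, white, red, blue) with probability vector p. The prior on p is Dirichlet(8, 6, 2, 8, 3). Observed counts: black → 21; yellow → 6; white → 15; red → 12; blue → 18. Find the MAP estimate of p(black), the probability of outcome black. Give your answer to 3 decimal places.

The posterior is Dirichlet(αᵢ + nᵢ) = Dirichlet(29, 12, 17, 20, 21).
For a Dirichlet(a₁,…,a_K) with all aᵢ > 1, the mode has j-th component (aⱼ − 1)/(Σaᵢ − K).
Here Σaᵢ = 99 and K = 5, so p(black) = (29 − 1)/(99 − 5) = 28/94 ≈ 0.298.

MAP estimate of p(black) = 0.298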